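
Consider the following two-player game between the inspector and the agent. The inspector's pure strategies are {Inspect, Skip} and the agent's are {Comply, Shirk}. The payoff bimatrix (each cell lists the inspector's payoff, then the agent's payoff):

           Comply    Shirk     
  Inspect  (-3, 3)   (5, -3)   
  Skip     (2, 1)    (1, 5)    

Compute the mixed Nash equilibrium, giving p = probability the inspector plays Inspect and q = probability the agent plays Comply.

p = 2/5, q = 4/9

The agent's indifference between Comply and Shirk determines the inspector's mixing probability p:
  the agent's expected payoff from Comply: p·3 + (1−p)·1 = 2p + 1
  the agent's expected payoff from Shirk: p·(-3) + (1−p)·5 = -8p + 5
  2p + 1 = -8p + 5  ⇒  10p = 4  ⇒  p = 2/5.
The agent's mix must leave the inspector indifferent between Inspect and Skip.
  the inspector's payoff to Inspect: q·(-3) + (1−q)·5 = -8q + 5
  the inspector's payoff to Skip: q·2 + (1−q)·1 = q + 1
  -8q + 5 = q + 1  ⇒  -9q = -4  ⇒  q = 4/9.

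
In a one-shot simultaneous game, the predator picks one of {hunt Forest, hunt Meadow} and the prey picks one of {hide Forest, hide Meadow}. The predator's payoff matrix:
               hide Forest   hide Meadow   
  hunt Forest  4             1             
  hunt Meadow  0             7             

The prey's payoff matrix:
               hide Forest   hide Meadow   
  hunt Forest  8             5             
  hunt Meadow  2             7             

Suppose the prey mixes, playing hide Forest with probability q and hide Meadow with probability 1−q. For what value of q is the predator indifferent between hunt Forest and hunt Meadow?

The predator's indifference between hunt Forest and hunt Meadow determines the prey's mixing probability q:
  the predator's payoff to hunt Forest: q·4 + (1−q)·1 = 3q + 1
  the predator's payoff to hunt Meadow: q·0 + (1−q)·7 = -7q + 7
  3q + 1 = -7q + 7  ⇒  10q = 6  ⇒  q = 3/5.

q = 3/5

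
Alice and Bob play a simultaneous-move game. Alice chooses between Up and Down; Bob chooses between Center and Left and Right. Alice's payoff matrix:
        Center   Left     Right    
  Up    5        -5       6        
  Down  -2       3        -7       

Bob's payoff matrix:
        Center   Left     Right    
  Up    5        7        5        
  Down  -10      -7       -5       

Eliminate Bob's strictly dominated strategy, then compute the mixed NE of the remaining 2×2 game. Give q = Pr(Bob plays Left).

q = 13/21

Bob's strategy Center is strictly dominated by Left: 7 > 5 and -7 > -10. Eliminate Center.
For Alice to be willing to mix, Alice must be indifferent between Up and Down, which pins down Bob's mix.
  Alice's payoff to Up: q·(-5) + (1−q)·6 = -11q + 6
  Alice's payoff to Down: q·3 + (1−q)·(-7) = 10q - 7
  -11q + 6 = 10q - 7  ⇒  -21q = -13  ⇒  q = 13/21.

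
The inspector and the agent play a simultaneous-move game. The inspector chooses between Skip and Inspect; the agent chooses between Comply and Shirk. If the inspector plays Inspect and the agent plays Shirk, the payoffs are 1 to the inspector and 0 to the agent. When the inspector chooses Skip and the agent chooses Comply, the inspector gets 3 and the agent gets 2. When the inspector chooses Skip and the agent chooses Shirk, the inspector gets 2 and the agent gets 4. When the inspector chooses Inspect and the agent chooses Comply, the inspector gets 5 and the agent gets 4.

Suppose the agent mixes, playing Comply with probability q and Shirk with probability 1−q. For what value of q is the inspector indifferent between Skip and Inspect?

The inspector's indifference between Skip and Inspect determines the agent's mixing probability q:
  the inspector's expected payoff from Skip: q·3 + (1−q)·2 = q + 2
  the inspector's expected payoff from Inspect: q·5 + (1−q)·1 = 4q + 1
  q + 2 = 4q + 1  ⇒  -3q = -1  ⇒  q = 1/3.

q = 1/3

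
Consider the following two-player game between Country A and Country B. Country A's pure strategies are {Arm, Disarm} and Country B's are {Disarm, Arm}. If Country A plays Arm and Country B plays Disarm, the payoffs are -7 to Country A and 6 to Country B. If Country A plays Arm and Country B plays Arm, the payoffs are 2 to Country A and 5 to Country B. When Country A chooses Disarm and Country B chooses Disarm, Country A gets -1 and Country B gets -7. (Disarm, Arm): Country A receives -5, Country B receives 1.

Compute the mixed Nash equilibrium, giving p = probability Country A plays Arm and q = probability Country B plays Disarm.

p = 8/9, q = 7/13

In a mixed equilibrium Country B is indifferent between Disarm and Arm; this condition fixes p.
  Country B's payoff to Disarm: p·6 + (1−p)·(-7) = 13p - 7
  Country B's payoff to Arm: p·5 + (1−p)·1 = 4p + 1
  13p - 7 = 4p + 1  ⇒  9p = 8  ⇒  p = 8/9.
In a mixed equilibrium Country A is indifferent between Arm and Disarm; this condition fixes q.
  Country A's expected payoff from Arm: q·(-7) + (1−q)·2 = -9q + 2
  Country A's expected payoff from Disarm: q·(-1) + (1−q)·(-5) = 4q - 5
  -9q + 2 = 4q - 5  ⇒  -13q = -7  ⇒  q = 7/13.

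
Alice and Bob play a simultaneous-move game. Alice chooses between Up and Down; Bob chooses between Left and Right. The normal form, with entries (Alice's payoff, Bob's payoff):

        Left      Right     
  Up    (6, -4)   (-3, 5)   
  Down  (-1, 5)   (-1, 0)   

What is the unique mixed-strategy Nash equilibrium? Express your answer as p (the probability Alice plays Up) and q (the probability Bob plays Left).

p = 5/14, q = 2/9

Set Bob's expected payoff from Left equal to that from Right:
  Bob's payoff from Left: p·(-4) + (1−p)·5 = -9p + 5
  Bob's payoff from Right: p·5 + (1−p)·0 = 5p
  -9p + 5 = 5p  ⇒  -14p = -5  ⇒  p = 5/14.
Alice's indifference between Up and Down determines Bob's mixing probability q:
  Alice's payoff from Up: q·6 + (1−q)·(-3) = 9q - 3
  Alice's payoff from Down: q·(-1) + (1−q)·(-1) = -1
  9q - 3 = -1  ⇒  9q = 2  ⇒  q = 2/9.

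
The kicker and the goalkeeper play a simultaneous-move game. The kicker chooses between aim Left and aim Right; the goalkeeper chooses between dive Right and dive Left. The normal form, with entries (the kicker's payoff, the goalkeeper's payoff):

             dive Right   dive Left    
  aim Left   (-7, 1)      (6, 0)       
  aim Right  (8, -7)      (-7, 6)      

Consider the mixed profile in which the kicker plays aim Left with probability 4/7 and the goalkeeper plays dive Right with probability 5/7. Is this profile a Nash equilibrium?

Given the kicker's mix p = 4/7, the goalkeeper's payoff from dive Right is -17/7 but from dive Left is 18/7. The goalkeeper strictly prefers dive Left, so the goalkeeper would not mix.
So the proposed profile is not a Nash equilibrium.

No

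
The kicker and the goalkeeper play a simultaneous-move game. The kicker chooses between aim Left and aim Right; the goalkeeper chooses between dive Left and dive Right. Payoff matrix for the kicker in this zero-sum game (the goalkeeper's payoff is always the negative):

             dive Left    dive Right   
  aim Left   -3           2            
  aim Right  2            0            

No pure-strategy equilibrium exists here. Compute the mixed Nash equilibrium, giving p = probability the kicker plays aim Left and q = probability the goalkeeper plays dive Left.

p = 2/7, q = 2/7

Set the goalkeeper's expected payoff from dive Left equal to that from dive Right:
  the goalkeeper's payoff to dive Left: p·3 + (1−p)·(-2) = 5p - 2
  the goalkeeper's payoff to dive Right: p·(-2) + (1−p)·0 = -2p
  5p - 2 = -2p  ⇒  7p = 2  ⇒  p = 2/7.
In a mixed equilibrium the kicker is indifferent between aim Left and aim Right; this condition fixes q.
  the kicker's expected payoff from aim Left: q·(-3) + (1−q)·2 = -5q + 2
  the kicker's expected payoff from aim Right: q·2 + (1−q)·0 = 2q
  -5q + 2 = 2q  ⇒  -7q = -2  ⇒  q = 2/7.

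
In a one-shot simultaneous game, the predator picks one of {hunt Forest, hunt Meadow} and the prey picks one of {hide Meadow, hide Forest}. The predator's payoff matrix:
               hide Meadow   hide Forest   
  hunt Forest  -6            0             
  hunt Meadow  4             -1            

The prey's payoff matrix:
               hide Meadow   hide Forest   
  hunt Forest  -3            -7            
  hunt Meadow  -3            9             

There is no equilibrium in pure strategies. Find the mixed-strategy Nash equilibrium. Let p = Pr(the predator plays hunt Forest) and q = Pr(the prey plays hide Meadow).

p = 3/4, q = 1/11

The prey's indifference between hide Meadow and hide Forest determines the predator's mixing probability p:
  the prey's payoff from hide Meadow: p·(-3) + (1−p)·(-3) = -3
  the prey's payoff from hide Forest: p·(-7) + (1−p)·9 = -16p + 9
  -3 = -16p + 9  ⇒  16p = 12  ⇒  p = 3/4.
Set the predator's expected payoff from hunt Forest equal to that from hunt Meadow:
  the predator's payoff to hunt Forest: q·(-6) + (1−q)·0 = -6q
  the predator's payoff to hunt Meadow: q·4 + (1−q)·(-1) = 5q - 1
  -6q = 5q - 1  ⇒  -11q = -1  ⇒  q = 1/11.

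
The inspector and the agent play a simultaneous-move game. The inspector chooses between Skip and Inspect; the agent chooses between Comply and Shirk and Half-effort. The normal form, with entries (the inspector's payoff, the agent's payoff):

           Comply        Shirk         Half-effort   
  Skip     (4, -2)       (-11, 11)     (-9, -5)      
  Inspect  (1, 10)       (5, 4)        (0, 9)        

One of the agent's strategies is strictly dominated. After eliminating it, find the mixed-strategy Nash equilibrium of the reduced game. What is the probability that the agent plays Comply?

q = 16/19

The agent's strategy Half-effort is strictly dominated by Comply: -2 > -5 and 10 > 9. Eliminate Half-effort.
Set the inspector's expected payoff from Skip equal to that from Inspect:
  the inspector's payoff to Skip: q·4 + (1−q)·(-11) = 15q - 11
  the inspector's payoff to Inspect: q·1 + (1−q)·5 = -4q + 5
  15q - 11 = -4q + 5  ⇒  19q = 16  ⇒  q = 16/19.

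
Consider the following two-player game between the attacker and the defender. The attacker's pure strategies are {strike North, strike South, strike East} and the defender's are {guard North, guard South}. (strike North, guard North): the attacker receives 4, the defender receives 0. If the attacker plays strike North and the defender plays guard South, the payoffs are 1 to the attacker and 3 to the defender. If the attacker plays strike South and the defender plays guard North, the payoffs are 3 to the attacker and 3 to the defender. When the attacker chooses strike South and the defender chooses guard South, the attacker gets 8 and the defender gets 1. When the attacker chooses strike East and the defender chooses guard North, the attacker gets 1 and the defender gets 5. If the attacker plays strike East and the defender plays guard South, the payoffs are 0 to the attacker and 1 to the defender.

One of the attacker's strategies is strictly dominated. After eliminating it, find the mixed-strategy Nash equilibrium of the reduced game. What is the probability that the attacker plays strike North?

The attacker's strategy strike East is strictly dominated by strike North: 4 > 1 and 1 > 0. Eliminate strike East.
For the defender to be willing to mix, the defender must be indifferent between guard North and guard South, which pins down the attacker's mix.
  the defender's payoff to guard North: p·0 + (1−p)·3 = -3p + 3
  the defender's payoff to guard South: p·3 + (1−p)·1 = 2p + 1
  -3p + 3 = 2p + 1  ⇒  -5p = -2  ⇒  p = 2/5.

p = 2/5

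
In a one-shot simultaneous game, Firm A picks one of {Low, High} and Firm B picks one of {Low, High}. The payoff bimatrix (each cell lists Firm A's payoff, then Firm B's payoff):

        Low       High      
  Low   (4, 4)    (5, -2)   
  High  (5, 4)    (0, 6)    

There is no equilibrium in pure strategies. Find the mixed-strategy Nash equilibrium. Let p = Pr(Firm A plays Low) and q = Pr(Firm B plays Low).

For Firm B to be willing to mix, Firm B must be indifferent between Low and High, which pins down Firm A's mix.
  Firm B's payoff from Low: p·4 + (1−p)·4 = 4
  Firm B's payoff from High: p·(-2) + (1−p)·6 = -8p + 6
  4 = -8p + 6  ⇒  8p = 2  ⇒  p = 1/4.
In a mixed equilibrium Firm A is indifferent between Low and High; this condition fixes q.
  Firm A's payoff to Low: q·4 + (1−q)·5 = -q + 5
  Firm A's payoff to High: q·5 + (1−q)·0 = 5q
  -q + 5 = 5q  ⇒  -6q = -5  ⇒  q = 5/6.

p = 1/4, q = 5/6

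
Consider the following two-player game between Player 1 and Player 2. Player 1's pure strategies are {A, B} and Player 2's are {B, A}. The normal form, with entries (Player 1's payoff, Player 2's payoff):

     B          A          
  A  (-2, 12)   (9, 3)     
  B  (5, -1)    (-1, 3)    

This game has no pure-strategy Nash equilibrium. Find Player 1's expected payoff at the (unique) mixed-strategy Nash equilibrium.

43/17

Set Player 1's expected payoff from A equal to that from B:
  Player 1's expected payoff from A: q·(-2) + (1−q)·9 = -11q + 9
  Player 1's expected payoff from B: q·5 + (1−q)·(-1) = 6q - 1
  -11q + 9 = 6q - 1  ⇒  -17q = -10  ⇒  q = 10/17.
At equilibrium Player 1 is indifferent across rows, so Player 1's payoff equals the payoff from A: (10/17)·(-2) + (7/17)·9 = 43/17.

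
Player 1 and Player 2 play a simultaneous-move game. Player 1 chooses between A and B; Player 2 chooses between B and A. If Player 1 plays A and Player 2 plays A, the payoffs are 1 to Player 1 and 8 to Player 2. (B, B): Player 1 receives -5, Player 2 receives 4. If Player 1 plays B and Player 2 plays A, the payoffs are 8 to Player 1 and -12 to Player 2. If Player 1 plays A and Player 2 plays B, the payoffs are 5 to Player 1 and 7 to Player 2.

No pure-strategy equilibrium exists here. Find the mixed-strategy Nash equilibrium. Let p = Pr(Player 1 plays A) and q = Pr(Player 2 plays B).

Player 1's mix must leave Player 2 indifferent between B and A.
  Player 2's payoff to B: p·7 + (1−p)·4 = 3p + 4
  Player 2's payoff to A: p·8 + (1−p)·(-12) = 20p - 12
  3p + 4 = 20p - 12  ⇒  -17p = -16  ⇒  p = 16/17.
Player 2's mix must leave Player 1 indifferent between A and B.
  Player 1's payoff to A: q·5 + (1−q)·1 = 4q + 1
  Player 1's payoff to B: q·(-5) + (1−q)·8 = -13q + 8
  4q + 1 = -13q + 8  ⇒  17q = 7  ⇒  q = 7/17.

p = 16/17, q = 7/17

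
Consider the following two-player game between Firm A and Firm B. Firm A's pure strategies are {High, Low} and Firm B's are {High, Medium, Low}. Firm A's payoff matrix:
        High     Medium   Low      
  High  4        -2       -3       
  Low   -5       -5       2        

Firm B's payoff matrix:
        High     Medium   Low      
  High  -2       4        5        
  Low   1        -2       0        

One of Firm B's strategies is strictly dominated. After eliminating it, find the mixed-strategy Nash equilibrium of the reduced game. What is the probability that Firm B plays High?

Firm B's strategy Medium is strictly dominated by Low: 5 > 4 and 0 > -2. Eliminate Medium.
Firm B's mix must leave Firm A indifferent between High and Low.
  Firm A's payoff from High: q·4 + (1−q)·(-3) = 7q - 3
  Firm A's payoff from Low: q·(-5) + (1−q)·2 = -7q + 2
  7q - 3 = -7q + 2  ⇒  14q = 5  ⇒  q = 5/14.

q = 5/14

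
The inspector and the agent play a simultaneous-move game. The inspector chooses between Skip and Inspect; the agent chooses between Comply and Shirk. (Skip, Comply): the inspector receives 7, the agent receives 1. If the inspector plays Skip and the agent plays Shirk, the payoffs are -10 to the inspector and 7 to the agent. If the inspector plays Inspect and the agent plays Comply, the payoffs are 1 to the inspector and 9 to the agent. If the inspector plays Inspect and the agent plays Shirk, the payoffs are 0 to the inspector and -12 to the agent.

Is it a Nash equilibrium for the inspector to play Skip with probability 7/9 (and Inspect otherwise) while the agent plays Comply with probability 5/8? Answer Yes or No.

Check the agent's indifference given the inspector's mix p = 7/9:
  payoff from Comply = 25/9; payoff from Shirk = 25/9 — equal.
Check the inspector's indifference given the agent's mix q = 5/8:
  payoff from Skip = 5/8; payoff from Inspect = 5/8 — equal.
Both players are indifferent, so neither can profitably deviate.

Yes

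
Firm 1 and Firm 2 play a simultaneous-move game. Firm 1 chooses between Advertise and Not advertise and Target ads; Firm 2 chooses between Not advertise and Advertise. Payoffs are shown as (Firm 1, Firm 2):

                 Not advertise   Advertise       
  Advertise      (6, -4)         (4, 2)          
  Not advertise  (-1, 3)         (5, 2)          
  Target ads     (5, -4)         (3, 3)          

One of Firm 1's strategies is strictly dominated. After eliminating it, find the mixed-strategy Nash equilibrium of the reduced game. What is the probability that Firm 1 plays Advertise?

Firm 1's strategy Target ads is strictly dominated by Advertise: 6 > 5 and 4 > 3. Eliminate Target ads.
For Firm 2 to be willing to mix, Firm 2 must be indifferent between Not advertise and Advertise, which pins down Firm 1's mix.
  Firm 2's payoff from Not advertise: p·(-4) + (1−p)·3 = -7p + 3
  Firm 2's payoff from Advertise: p·2 + (1−p)·2 = 2
  -7p + 3 = 2  ⇒  -7p = -1  ⇒  p = 1/7.

p = 1/7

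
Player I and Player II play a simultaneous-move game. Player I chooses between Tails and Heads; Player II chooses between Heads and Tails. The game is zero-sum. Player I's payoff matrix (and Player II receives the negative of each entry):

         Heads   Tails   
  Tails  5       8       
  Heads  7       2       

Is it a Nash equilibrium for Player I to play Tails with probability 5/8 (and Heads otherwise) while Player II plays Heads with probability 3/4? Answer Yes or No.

Yes

Check Player II's indifference given Player I's mix p = 5/8:
  payoff from Heads = -23/4; payoff from Tails = -23/4 — equal.
Check Player I's indifference given Player II's mix q = 3/4:
  payoff from Tails = 23/4; payoff from Heads = 23/4 — equal.
Both players are indifferent, so neither can profitably deviate.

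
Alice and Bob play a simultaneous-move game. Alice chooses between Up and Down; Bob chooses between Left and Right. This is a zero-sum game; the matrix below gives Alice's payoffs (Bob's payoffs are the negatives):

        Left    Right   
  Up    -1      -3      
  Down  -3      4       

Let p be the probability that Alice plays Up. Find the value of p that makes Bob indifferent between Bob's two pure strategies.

p = 7/9

Bob's indifference between Left and Right determines Alice's mixing probability p:
  Bob's payoff from Left: p·1 + (1−p)·3 = -2p + 3
  Bob's payoff from Right: p·3 + (1−p)·(-4) = 7p - 4
  -2p + 3 = 7p - 4  ⇒  -9p = -7  ⇒  p = 7/9.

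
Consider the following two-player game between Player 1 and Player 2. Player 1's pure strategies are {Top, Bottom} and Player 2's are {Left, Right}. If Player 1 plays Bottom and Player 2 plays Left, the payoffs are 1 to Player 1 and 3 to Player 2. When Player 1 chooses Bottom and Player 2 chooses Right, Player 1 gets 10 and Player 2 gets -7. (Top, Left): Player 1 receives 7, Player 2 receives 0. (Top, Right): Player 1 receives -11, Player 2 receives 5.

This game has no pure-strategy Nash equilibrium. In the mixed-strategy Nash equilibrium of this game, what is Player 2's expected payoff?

1

Player 1's mix must leave Player 2 indifferent between Left and Right.
  Player 2's expected payoff from Left: p·0 + (1−p)·3 = -3p + 3
  Player 2's expected payoff from Right: p·5 + (1−p)·(-7) = 12p - 7
  -3p + 3 = 12p - 7  ⇒  -15p = -10  ⇒  p = 2/3.
At equilibrium Player 2 is indifferent across columns, so Player 2's payoff equals the payoff from Left: (2/3)·0 + (1/3)·3 = 1.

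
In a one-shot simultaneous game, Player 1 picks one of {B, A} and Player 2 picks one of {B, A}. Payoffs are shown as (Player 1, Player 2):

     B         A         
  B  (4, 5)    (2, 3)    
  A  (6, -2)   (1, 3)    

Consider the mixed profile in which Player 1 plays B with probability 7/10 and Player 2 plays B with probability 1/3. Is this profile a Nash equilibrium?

Given Player 1's mix p = 7/10, Player 2's payoff from B is 29/10 but from A is 3. Player 2 strictly prefers A, so Player 2 would not mix.
So the proposed profile is not a Nash equilibrium.

No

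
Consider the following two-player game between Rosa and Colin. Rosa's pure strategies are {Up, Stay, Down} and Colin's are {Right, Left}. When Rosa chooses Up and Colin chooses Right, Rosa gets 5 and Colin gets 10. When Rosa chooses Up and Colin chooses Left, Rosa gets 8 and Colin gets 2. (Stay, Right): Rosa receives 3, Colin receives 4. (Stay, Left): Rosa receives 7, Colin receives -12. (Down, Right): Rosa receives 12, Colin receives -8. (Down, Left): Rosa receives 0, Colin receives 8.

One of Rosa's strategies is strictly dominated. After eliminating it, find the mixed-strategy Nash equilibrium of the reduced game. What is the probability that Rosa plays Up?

Rosa's strategy Stay is strictly dominated by Up: 5 > 3 and 8 > 7. Eliminate Stay.
Set Colin's expected payoff from Right equal to that from Left:
  Colin's payoff to Right: p·10 + (1−p)·(-8) = 18p - 8
  Colin's payoff to Left: p·2 + (1−p)·8 = -6p + 8
  18p - 8 = -6p + 8  ⇒  24p = 16  ⇒  p = 2/3.

p = 2/3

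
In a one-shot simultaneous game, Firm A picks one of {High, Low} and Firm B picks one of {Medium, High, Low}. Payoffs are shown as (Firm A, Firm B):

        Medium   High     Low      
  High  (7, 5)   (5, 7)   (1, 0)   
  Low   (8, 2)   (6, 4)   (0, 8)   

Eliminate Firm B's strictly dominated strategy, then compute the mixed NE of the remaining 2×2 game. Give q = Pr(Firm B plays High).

Firm B's strategy Medium is strictly dominated by High: 7 > 5 and 4 > 2. Eliminate Medium.
In a mixed equilibrium Firm A is indifferent between High and Low; this condition fixes q.
  Firm A's payoff from High: q·5 + (1−q)·1 = 4q + 1
  Firm A's payoff from Low: q·6 + (1−q)·0 = 6q
  4q + 1 = 6q  ⇒  -2q = -1  ⇒  q = 1/2.

q = 1/2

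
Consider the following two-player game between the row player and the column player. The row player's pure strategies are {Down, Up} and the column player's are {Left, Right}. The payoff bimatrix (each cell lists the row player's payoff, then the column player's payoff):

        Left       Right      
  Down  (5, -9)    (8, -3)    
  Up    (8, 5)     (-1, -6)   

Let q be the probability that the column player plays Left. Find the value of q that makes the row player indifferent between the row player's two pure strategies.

The row player's indifference between Down and Up determines the column player's mixing probability q:
  the row player's payoff to Down: q·5 + (1−q)·8 = -3q + 8
  the row player's payoff to Up: q·8 + (1−q)·(-1) = 9q - 1
  -3q + 8 = 9q - 1  ⇒  -12q = -9  ⇒  q = 3/4.

q = 3/4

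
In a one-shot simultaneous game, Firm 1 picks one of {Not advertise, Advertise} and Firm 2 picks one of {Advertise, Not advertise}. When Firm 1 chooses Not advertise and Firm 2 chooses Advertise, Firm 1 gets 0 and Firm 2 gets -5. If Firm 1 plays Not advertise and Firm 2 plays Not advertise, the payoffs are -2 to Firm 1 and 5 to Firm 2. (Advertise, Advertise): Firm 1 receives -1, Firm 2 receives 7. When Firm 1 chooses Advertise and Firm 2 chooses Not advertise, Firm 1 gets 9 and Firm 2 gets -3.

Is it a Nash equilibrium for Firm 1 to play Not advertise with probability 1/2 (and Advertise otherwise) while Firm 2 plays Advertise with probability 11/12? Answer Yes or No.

Check Firm 2's indifference given Firm 1's mix p = 1/2:
  payoff from Advertise = 1; payoff from Not advertise = 1 — equal.
Check Firm 1's indifference given Firm 2's mix q = 11/12:
  payoff from Not advertise = -1/6; payoff from Advertise = -1/6 — equal.
Both players are indifferent, so neither can profitably deviate.

Yes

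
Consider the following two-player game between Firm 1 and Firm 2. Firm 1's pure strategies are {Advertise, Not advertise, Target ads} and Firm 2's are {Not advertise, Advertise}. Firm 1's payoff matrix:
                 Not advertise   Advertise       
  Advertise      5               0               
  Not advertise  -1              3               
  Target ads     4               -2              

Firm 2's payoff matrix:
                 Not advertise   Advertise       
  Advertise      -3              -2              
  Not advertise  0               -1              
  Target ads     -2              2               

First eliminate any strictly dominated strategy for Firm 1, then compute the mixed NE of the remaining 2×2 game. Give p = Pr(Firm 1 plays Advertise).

p = 1/2

Firm 1's strategy Target ads is strictly dominated by Advertise: 5 > 4 and 0 > -2. Eliminate Target ads.
For Firm 2 to be willing to mix, Firm 2 must be indifferent between Not advertise and Advertise, which pins down Firm 1's mix.
  Firm 2's expected payoff from Not advertise: p·(-3) + (1−p)·0 = -3p
  Firm 2's expected payoff from Advertise: p·(-2) + (1−p)·(-1) = -p - 1
  -3p = -p - 1  ⇒  -2p = -1  ⇒  p = 1/2.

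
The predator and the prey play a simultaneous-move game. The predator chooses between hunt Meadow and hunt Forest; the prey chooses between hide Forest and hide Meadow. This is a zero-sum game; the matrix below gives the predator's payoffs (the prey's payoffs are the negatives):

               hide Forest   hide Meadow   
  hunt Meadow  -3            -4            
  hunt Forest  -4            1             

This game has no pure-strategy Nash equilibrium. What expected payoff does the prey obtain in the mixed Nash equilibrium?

19/6

Set the prey's expected payoff from hide Forest equal to that from hide Meadow:
  the prey's payoff to hide Forest: p·3 + (1−p)·4 = -p + 4
  the prey's payoff to hide Meadow: p·4 + (1−p)·(-1) = 5p - 1
  -p + 4 = 5p - 1  ⇒  -6p = -5  ⇒  p = 5/6.
At equilibrium the prey is indifferent across columns, so the prey's payoff equals the payoff from hide Forest: (5/6)·3 + (1/6)·4 = 19/6.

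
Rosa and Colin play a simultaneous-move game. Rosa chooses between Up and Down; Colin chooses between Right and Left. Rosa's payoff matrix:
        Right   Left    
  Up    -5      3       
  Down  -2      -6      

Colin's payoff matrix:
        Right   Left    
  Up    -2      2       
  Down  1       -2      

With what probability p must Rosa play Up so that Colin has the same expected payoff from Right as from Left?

For Colin to be willing to mix, Colin must be indifferent between Right and Left, which pins down Rosa's mix.
  Colin's expected payoff from Right: p·(-2) + (1−p)·1 = -3p + 1
  Colin's expected payoff from Left: p·2 + (1−p)·(-2) = 4p - 2
  -3p + 1 = 4p - 2  ⇒  -7p = -3  ⇒  p = 3/7.

p = 3/7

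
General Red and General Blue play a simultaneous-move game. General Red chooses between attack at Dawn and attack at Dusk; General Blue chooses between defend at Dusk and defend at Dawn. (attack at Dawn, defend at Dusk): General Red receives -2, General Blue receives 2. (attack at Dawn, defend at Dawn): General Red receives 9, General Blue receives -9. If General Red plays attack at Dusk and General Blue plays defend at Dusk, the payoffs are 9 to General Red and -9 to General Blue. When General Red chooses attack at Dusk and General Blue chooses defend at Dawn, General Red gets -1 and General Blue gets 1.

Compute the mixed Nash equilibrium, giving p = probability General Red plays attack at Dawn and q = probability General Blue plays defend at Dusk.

General Red's mix must leave General Blue indifferent between defend at Dusk and defend at Dawn.
  General Blue's payoff from defend at Dusk: p·2 + (1−p)·(-9) = 11p - 9
  General Blue's payoff from defend at Dawn: p·(-9) + (1−p)·1 = -10p + 1
  11p - 9 = -10p + 1  ⇒  21p = 10  ⇒  p = 10/21.
For General Red to be willing to mix, General Red must be indifferent between attack at Dawn and attack at Dusk, which pins down General Blue's mix.
  General Red's expected payoff from attack at Dawn: q·(-2) + (1−q)·9 = -11q + 9
  General Red's expected payoff from attack at Dusk: q·9 + (1−q)·(-1) = 10q - 1
  -11q + 9 = 10q - 1  ⇒  -21q = -10  ⇒  q = 10/21.

p = 10/21, q = 10/21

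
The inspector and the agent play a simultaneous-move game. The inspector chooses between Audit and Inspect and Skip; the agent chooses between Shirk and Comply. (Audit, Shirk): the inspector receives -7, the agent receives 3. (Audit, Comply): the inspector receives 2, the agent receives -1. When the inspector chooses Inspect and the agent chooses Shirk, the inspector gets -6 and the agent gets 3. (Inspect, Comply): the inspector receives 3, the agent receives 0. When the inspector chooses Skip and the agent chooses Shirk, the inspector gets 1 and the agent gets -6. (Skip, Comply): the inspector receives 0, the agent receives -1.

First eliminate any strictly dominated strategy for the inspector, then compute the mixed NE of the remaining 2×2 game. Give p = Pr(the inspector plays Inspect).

p = 5/8

The inspector's strategy Audit is strictly dominated by Inspect: -6 > -7 and 3 > 2. Eliminate Audit.
In a mixed equilibrium the agent is indifferent between Shirk and Comply; this condition fixes p.
  the agent's payoff to Shirk: p·3 + (1−p)·(-6) = 9p - 6
  the agent's payoff to Comply: p·0 + (1−p)·(-1) = p - 1
  9p - 6 = p - 1  ⇒  8p = 5  ⇒  p = 5/8.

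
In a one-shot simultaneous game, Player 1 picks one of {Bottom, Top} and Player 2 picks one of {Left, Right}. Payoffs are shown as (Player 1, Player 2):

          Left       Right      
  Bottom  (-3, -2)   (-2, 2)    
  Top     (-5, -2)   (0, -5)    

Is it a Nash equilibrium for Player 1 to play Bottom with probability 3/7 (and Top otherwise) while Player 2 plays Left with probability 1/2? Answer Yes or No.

Check Player 2's indifference given Player 1's mix p = 3/7:
  payoff from Left = -2; payoff from Right = -2 — equal.
Check Player 1's indifference given Player 2's mix q = 1/2:
  payoff from Bottom = -5/2; payoff from Top = -5/2 — equal.
Both players are indifferent, so neither can profitably deviate.

Yes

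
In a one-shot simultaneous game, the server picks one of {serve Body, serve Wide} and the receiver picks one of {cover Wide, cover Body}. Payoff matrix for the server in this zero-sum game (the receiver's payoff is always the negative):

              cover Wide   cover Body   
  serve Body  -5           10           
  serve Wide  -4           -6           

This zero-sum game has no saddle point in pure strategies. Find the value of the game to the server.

v = -70/17

The receiver's mix must leave the server indifferent between serve Body and serve Wide.
  the server's payoff to serve Body: q·(-5) + (1−q)·10 = -15q + 10
  the server's payoff to serve Wide: q·(-4) + (1−q)·(-6) = 2q - 6
  -15q + 10 = 2q - 6  ⇒  -17q = -16  ⇒  q = 16/17.
The value is the server's expected payoff against this mix (using serve Body): (16/17)·(-5) + (1/17)·10 = -70/17.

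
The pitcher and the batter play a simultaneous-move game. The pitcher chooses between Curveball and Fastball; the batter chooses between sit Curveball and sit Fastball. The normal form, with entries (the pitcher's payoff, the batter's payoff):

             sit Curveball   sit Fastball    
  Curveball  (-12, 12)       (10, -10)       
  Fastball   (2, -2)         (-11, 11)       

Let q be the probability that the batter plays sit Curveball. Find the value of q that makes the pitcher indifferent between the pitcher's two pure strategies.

The batter's mix must leave the pitcher indifferent between Curveball and Fastball.
  the pitcher's payoff to Curveball: q·(-12) + (1−q)·10 = -22q + 10
  the pitcher's payoff to Fastball: q·2 + (1−q)·(-11) = 13q - 11
  -22q + 10 = 13q - 11  ⇒  -35q = -21  ⇒  q = 3/5.

q = 3/5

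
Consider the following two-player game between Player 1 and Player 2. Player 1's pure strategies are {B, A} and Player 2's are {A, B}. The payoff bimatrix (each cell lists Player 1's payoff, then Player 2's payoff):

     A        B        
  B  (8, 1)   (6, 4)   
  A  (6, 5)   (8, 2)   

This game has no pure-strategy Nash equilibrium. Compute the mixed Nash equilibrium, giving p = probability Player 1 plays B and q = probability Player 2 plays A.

Player 1's mix must leave Player 2 indifferent between A and B.
  Player 2's expected payoff from A: p·1 + (1−p)·5 = -4p + 5
  Player 2's expected payoff from B: p·4 + (1−p)·2 = 2p + 2
  -4p + 5 = 2p + 2  ⇒  -6p = -3  ⇒  p = 1/2.
For Player 1 to be willing to mix, Player 1 must be indifferent between B and A, which pins down Player 2's mix.
  Player 1's expected payoff from B: q·8 + (1−q)·6 = 2q + 6
  Player 1's expected payoff from A: q·6 + (1−q)·8 = -2q + 8
  2q + 6 = -2q + 8  ⇒  4q = 2  ⇒  q = 1/2.

p = 1/2, q = 1/2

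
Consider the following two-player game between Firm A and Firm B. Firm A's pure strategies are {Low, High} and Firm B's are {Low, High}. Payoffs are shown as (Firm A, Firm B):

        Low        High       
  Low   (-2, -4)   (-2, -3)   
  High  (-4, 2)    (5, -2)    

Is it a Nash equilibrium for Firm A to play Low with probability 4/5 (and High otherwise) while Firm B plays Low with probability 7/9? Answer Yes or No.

Yes

Check Firm B's indifference given Firm A's mix p = 4/5:
  payoff from Low = -14/5; payoff from High = -14/5 — equal.
Check Firm A's indifference given Firm B's mix q = 7/9:
  payoff from Low = -2; payoff from High = -2 — equal.
Both players are indifferent, so neither can profitably deviate.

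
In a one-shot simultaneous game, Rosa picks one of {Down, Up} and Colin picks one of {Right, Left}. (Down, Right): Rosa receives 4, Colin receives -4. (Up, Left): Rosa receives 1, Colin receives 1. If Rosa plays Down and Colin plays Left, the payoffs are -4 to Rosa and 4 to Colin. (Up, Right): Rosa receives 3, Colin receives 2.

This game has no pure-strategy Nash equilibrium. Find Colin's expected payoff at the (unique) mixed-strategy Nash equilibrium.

Rosa's mix must leave Colin indifferent between Right and Left.
  Colin's payoff to Right: p·(-4) + (1−p)·2 = -6p + 2
  Colin's payoff to Left: p·4 + (1−p)·1 = 3p + 1
  -6p + 2 = 3p + 1  ⇒  -9p = -1  ⇒  p = 1/9.
At equilibrium Colin is indifferent across columns, so Colin's payoff equals the payoff from Right: (1/9)·(-4) + (8/9)·2 = 4/3.

4/3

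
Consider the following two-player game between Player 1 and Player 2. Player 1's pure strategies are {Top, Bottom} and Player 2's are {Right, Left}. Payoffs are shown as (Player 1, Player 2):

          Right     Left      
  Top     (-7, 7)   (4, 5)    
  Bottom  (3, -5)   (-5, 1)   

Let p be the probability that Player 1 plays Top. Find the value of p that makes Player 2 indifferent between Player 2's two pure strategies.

Set Player 2's expected payoff from Right equal to that from Left:
  Player 2's payoff to Right: p·7 + (1−p)·(-5) = 12p - 5
  Player 2's payoff to Left: p·5 + (1−p)·1 = 4p + 1
  12p - 5 = 4p + 1  ⇒  8p = 6  ⇒  p = 3/4.

p = 3/4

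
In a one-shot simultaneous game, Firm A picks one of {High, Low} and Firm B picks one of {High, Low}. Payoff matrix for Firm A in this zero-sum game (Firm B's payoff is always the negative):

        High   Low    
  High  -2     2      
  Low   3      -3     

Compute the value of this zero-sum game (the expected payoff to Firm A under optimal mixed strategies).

v = 0

Firm B's mix must leave Firm A indifferent between High and Low.
  Firm A's payoff to High: q·(-2) + (1−q)·2 = -4q + 2
  Firm A's payoff to Low: q·3 + (1−q)·(-3) = 6q - 3
  -4q + 2 = 6q - 3  ⇒  -10q = -5  ⇒  q = 1/2.
The value is Firm A's expected payoff against this mix (using High): (1/2)·(-2) + (1/2)·2 = 0.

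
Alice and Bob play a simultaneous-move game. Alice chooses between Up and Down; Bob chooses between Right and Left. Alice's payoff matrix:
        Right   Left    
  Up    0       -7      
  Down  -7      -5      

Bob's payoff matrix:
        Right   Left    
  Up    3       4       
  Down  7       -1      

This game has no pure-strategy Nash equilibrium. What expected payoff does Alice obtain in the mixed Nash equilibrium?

-49/9

In a mixed equilibrium Alice is indifferent between Up and Down; this condition fixes q.
  Alice's payoff from Up: q·0 + (1−q)·(-7) = 7q - 7
  Alice's payoff from Down: q·(-7) + (1−q)·(-5) = -2q - 5
  7q - 7 = -2q - 5  ⇒  9q = 2  ⇒  q = 2/9.
At equilibrium Alice is indifferent across rows, so Alice's payoff equals the payoff from Up: (2/9)·0 + (7/9)·(-7) = -49/9.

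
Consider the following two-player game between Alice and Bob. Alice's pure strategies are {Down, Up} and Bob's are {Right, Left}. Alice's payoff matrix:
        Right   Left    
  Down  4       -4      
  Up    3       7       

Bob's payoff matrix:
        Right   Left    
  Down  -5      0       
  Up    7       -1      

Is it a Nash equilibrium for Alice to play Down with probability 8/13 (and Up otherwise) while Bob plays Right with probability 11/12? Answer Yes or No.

Yes

Check Bob's indifference given Alice's mix p = 8/13:
  payoff from Right = -5/13; payoff from Left = -5/13 — equal.
Check Alice's indifference given Bob's mix q = 11/12:
  payoff from Down = 10/3; payoff from Up = 10/3 — equal.
Both players are indifferent, so neither can profitably deviate.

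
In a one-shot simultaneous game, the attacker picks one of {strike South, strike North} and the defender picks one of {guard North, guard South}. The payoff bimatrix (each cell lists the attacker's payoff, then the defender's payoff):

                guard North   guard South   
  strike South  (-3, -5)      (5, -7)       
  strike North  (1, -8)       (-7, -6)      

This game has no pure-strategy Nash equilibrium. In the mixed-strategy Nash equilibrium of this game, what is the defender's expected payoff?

-13/2

For the defender to be willing to mix, the defender must be indifferent between guard North and guard South, which pins down the attacker's mix.
  the defender's expected payoff from guard North: p·(-5) + (1−p)·(-8) = 3p - 8
  the defender's expected payoff from guard South: p·(-7) + (1−p)·(-6) = -p - 6
  3p - 8 = -p - 6  ⇒  4p = 2  ⇒  p = 1/2.
At equilibrium the defender is indifferent across columns, so the defender's payoff equals the payoff from guard North: (1/2)·(-5) + (1/2)·(-8) = -13/2.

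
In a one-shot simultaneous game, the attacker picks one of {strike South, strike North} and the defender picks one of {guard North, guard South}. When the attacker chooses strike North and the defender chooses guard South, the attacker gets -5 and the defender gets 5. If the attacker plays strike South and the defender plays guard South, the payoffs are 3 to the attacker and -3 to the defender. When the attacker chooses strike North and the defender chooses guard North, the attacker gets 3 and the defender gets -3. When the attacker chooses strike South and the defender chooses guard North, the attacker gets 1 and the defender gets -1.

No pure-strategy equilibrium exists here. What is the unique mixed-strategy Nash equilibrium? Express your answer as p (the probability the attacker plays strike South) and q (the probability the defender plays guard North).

p = 4/5, q = 4/5

The attacker's mix must leave the defender indifferent between guard North and guard South.
  the defender's payoff to guard North: p·(-1) + (1−p)·(-3) = 2p - 3
  the defender's payoff to guard South: p·(-3) + (1−p)·5 = -8p + 5
  2p - 3 = -8p + 5  ⇒  10p = 8  ⇒  p = 4/5.
The attacker's indifference between strike South and strike North determines the defender's mixing probability q:
  the attacker's payoff to strike South: q·1 + (1−q)·3 = -2q + 3
  the attacker's payoff to strike North: q·3 + (1−q)·(-5) = 8q - 5
  -2q + 3 = 8q - 5  ⇒  -10q = -8  ⇒  q = 4/5.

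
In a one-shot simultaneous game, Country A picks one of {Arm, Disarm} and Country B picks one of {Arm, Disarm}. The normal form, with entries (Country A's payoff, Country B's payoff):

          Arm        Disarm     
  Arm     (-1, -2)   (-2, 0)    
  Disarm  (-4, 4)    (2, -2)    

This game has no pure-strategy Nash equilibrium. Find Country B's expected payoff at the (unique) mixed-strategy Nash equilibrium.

-1/2

For Country B to be willing to mix, Country B must be indifferent between Arm and Disarm, which pins down Country A's mix.
  Country B's expected payoff from Arm: p·(-2) + (1−p)·4 = -6p + 4
  Country B's expected payoff from Disarm: p·0 + (1−p)·(-2) = 2p - 2
  -6p + 4 = 2p - 2  ⇒  -8p = -6  ⇒  p = 3/4.
At equilibrium Country B is indifferent across columns, so Country B's payoff equals the payoff from Arm: (3/4)·(-2) + (1/4)·4 = -1/2.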